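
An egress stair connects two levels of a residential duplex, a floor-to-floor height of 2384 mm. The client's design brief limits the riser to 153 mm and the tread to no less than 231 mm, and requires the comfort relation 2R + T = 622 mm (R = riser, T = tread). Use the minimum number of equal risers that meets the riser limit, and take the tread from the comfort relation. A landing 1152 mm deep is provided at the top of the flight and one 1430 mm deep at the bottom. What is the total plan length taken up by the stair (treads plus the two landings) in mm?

⌈2384/153⌉ = 16 risers.
Each riser is 2384/16 = 149 mm (≤ 153 mm).
T = 622 − 2·149 = 324 mm, which satisfies the 231 mm minimum.
Treads = 16 − 1 = 15; going = 15 × 324 = 4860 mm.
Enclosure = 4860 + 1152 + 1430 = 7442 mm.

7442 mm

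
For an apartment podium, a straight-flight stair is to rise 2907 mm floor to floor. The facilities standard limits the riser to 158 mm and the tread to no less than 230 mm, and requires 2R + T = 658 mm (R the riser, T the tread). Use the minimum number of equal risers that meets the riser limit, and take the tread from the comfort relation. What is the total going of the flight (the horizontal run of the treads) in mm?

6336 mm

2907 / 158 = 18.399 → round up to 19 risers.
Riser R = 2907 / 19 = 153 mm, within the 158 mm limit.
T = 658 − 2·153 = 352 mm, which satisfies the 230 mm minimum.
Treads = 19 − 1 = 18; going = 18 × 352 = 6336 mm.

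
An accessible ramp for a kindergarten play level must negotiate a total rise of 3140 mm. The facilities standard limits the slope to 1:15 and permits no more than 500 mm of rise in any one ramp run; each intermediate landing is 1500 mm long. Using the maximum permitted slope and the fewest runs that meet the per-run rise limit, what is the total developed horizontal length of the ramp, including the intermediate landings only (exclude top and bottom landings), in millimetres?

⌈3140/500⌉ = 7 ramp runs. That means 6 intermediate landings.
Horizontal run for 3140 mm of rise at 1:15 is 3140 × 15 = 47100 mm.
Intermediate landings: 6 × 1500 = 9000 mm.
Developed length = 47100 + 9000 = 56100 mm.

56100 mm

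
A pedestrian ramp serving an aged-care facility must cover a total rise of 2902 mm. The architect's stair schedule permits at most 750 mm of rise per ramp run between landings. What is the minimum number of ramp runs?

At most 750 each: 2902/750 = 3.87, giving 4 ramp runs.

4 runs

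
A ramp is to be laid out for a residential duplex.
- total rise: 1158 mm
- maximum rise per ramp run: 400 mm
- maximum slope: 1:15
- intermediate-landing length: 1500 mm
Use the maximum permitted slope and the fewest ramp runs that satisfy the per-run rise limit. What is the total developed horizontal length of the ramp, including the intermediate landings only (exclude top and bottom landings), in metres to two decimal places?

20.37 m

At most 400 each: 1158/400 = 2.90, giving 3 ramp runs. That means 2 intermediate landings.
Ramp run (horizontal) at 1:15: 1158 × 15 = 17370 mm.
2 intermediate landings contribute 2 × 1500 = 3000 mm.
Developed length = 17370 + 3000 = 20370 mm.
= 20.37 m.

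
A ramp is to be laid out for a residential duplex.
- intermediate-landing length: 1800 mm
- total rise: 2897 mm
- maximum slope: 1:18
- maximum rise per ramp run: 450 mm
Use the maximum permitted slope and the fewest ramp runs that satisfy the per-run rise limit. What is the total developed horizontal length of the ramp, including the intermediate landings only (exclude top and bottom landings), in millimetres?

At most 450 each: 2897/450 = 6.44, giving 7 ramp runs. That means 6 intermediate landings.
Horizontal run for 2897 mm of rise at 1:18 is 2897 × 18 = 52146 mm.
6 intermediate landings contribute 6 × 1800 = 10800 mm.
Developed length = 52146 + 10800 = 62946 mm.

62946 mm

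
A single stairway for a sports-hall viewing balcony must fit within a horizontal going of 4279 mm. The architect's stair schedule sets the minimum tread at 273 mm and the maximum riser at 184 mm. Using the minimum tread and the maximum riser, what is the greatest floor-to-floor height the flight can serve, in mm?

4279 / 273 = 15.67, so 15 treads fit.
Risers = treads + 1 = 16.
Maximum height = 16 × 184 = 2944 mm.

2944 mm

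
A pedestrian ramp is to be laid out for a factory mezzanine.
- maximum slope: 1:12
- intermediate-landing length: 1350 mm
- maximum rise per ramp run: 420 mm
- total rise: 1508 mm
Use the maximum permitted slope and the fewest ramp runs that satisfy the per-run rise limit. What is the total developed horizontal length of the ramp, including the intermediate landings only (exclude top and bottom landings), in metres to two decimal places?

1508 / 420 = 3.59, so 4 ramp runs are needed. That means 3 intermediate landings.
Ramp run (horizontal) at 1:12: 1508 × 12 = 18096 mm.
3 intermediate landings contribute 3 × 1350 = 4050 mm.
Developed length = 18096 + 4050 = 22146 mm.
= 22.15 m.

22.15 m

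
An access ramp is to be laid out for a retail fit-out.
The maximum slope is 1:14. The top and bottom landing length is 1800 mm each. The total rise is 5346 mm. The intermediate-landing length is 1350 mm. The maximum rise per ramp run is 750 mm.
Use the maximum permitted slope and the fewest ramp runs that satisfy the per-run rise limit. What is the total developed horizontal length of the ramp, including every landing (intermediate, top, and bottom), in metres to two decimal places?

87.89 m

5346 / 750 = 7.128 → round up to 8 ramp runs. That means 7 intermediate landings.
Ramp run (horizontal) at 1:14: 5346 × 14 = 74844 mm.
7 intermediate landings contribute 7 × 1350 = 9450 mm.
Top and bottom landings: 2 × 1800 = 3600 mm.
Total = 74844 + 9450 + 3600 = 87894 mm.
= 87.89 m.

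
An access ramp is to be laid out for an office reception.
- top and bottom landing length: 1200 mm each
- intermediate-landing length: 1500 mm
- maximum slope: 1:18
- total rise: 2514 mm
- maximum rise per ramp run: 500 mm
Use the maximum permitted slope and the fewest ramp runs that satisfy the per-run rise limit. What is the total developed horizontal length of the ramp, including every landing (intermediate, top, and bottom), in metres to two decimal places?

2514 / 500 = 5.028 → round up to 6 ramp runs. That means 5 intermediate landings.
Horizontal run for 2514 mm of rise at 1:18 is 2514 × 18 = 45252 mm.
Intermediate landings: 5 × 1500 = 7500 mm.
Top and bottom landings: 2 × 1200 = 2400 mm.
Total = 45252 + 7500 + 2400 = 55152 mm.
= 55.15 m.

55.15 m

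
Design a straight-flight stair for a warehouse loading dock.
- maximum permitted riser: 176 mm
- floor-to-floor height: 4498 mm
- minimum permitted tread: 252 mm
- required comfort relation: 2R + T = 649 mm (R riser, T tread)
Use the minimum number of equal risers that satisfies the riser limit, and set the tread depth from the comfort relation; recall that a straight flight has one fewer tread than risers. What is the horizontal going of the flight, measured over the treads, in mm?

⌈4498/176⌉ = 26 risers.
Riser R = 4498 / 26 = 173 mm, within the 176 mm limit.
Tread T = 649 − 2 × 173 = 303 mm (≥ 252 mm).
Treads = 26 − 1 = 25; going = 25 × 303 = 7575 mm.

7575 mm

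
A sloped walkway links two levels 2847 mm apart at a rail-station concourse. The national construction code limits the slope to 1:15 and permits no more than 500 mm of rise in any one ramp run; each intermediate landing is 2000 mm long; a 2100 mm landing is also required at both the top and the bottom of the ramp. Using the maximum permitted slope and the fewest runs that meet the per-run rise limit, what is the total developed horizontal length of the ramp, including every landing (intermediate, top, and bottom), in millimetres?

56905 mm

2847 / 500 = 5.69, so 6 ramp runs are needed. That means 5 intermediate landings.
Ramp run (horizontal) at 1:15: 2847 × 15 = 42705 mm.
5 intermediate landings contribute 5 × 2000 = 10000 mm.
Top and bottom landings: 2 × 2100 = 4200 mm.
Total = 42705 + 10000 + 4200 = 56905 mm.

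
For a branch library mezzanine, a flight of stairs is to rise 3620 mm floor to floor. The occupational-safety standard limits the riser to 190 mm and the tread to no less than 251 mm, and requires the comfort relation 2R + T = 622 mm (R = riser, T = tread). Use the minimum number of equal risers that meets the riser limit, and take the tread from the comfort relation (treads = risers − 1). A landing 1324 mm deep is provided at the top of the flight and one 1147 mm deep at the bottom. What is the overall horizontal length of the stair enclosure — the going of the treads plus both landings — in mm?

3620 / 190 = 19.053 → round up to 20 risers.
Each riser is 3620/20 = 181 mm (≤ 190 mm).
Tread T = 622 − 2 × 181 = 260 mm (≥ 251 mm).
Treads = 20 − 1 = 19; going = 19 × 260 = 4940 mm.
Add landings: 4940 + 1324 + 1147 = 7411 mm.

7411 mm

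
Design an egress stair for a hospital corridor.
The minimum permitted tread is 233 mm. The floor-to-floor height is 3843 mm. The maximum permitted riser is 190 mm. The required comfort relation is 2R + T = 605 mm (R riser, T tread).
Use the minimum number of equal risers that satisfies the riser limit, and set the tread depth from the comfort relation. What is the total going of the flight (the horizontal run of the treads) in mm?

4780 mm

3843 / 190 = 20.226 → round up to 21 risers.
Each riser is 3843/21 = 183 mm (≤ 190 mm).
Tread T = 605 − 2 × 183 = 239 mm (≥ 233 mm).
Treads = 21 − 1 = 20; going = 20 × 239 = 4780 mm.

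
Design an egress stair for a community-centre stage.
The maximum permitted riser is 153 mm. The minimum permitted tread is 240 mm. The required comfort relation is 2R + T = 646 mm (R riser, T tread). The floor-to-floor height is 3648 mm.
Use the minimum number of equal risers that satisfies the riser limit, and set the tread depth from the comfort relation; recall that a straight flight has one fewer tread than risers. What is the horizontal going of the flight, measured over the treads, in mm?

⌈3648/153⌉ = 24 risers.
R = 3648 ÷ 24 = 152 mm.
T = 646 − 2·152 = 342 mm, which satisfies the 240 mm minimum.
Going = (24 − 1) × 342 = 7866 mm.

7866 mm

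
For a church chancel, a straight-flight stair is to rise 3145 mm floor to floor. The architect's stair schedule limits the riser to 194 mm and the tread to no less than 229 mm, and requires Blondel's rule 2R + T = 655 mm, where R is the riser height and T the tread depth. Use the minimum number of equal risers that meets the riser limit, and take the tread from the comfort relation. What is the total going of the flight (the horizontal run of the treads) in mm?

4560 mm

⌈3145/194⌉ = 17 risers.
R = 3145 ÷ 17 = 185 mm.
Tread T = 655 − 2 × 185 = 285 mm (≥ 229 mm).
17 risers give 16 treads; going = 16 × 285 = 4560 mm.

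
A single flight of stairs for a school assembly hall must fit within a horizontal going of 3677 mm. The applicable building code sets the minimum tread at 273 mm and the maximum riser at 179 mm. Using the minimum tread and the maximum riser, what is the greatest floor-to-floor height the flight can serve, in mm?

3677 / 273 = 13.47, so 13 treads fit.
Risers = treads + 1 = 14.
Maximum height = 14 × 179 = 2506 mm.

2506 mm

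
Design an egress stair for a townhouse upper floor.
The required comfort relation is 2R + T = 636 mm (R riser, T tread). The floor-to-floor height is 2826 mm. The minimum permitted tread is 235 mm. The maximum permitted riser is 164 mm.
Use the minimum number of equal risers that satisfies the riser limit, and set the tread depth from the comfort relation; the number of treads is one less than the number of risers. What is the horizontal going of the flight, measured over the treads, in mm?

⌈2826/164⌉ = 18 risers.
R = 2826 ÷ 18 = 157 mm.
T = 636 − 2·157 = 322 mm, which satisfies the 235 mm minimum.
Going = (18 − 1) × 322 = 5474 mm.

5474 mm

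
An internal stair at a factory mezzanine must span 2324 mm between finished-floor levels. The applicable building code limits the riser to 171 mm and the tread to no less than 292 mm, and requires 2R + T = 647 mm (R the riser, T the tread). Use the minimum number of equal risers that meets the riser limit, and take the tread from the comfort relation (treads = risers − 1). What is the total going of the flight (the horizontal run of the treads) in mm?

2324 / 171 = 13.591 → round up to 14 risers.
Riser R = 2324 / 14 = 166 mm, within the 171 mm limit.
From 2R + T = 647: T = 647 − 332 = 315 mm.
14 risers give 13 treads; going = 13 × 315 = 4095 mm.

4095 mm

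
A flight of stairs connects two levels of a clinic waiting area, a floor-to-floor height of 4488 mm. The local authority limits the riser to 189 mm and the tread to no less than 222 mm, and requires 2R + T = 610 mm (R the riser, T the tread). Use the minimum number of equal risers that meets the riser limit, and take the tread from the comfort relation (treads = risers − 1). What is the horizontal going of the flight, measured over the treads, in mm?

⌈4488/189⌉ = 24 risers.
Each riser is 4488/24 = 187 mm (≤ 189 mm).
T = 610 − 2·187 = 236 mm, which satisfies the 222 mm minimum.
24 risers give 23 treads; going = 23 × 236 = 5428 mm.

5428 mm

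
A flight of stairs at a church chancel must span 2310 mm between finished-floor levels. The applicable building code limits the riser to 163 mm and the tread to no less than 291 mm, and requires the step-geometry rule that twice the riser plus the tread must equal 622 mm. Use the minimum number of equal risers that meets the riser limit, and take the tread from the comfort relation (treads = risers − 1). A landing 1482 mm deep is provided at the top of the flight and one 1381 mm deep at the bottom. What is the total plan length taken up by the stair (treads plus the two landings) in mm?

7259 mm

2310 / 163 = 14.17, so 15 risers are needed.
Each riser is 2310/15 = 154 mm (≤ 163 mm).
T = 622 − 2·154 = 314 mm, which satisfies the 291 mm minimum.
Treads = 15 − 1 = 14; going = 14 × 314 = 4396 mm.
Add landings: 4396 + 1482 + 1381 = 7259 mm.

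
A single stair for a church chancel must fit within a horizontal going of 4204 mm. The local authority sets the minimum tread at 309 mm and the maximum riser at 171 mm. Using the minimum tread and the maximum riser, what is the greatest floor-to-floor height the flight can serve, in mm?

4204 / 309 = 13.61, so 13 treads fit.
Risers = treads + 1 = 14.
Maximum height = 14 × 171 = 2394 mm.

2394 mm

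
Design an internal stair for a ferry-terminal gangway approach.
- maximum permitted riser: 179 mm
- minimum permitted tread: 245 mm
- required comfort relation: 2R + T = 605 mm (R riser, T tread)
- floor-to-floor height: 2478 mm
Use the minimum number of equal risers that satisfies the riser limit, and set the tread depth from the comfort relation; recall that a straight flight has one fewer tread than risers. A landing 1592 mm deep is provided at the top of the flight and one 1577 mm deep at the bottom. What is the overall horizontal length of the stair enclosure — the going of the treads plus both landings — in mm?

6432 mm

2478 / 179 = 13.844 → round up to 14 risers.
R = 2478 ÷ 14 = 177 mm.
T = 605 − 2·177 = 251 mm, which satisfies the 245 mm minimum.
Going = (14 − 1) × 251 = 3263 mm.
Add landings: 3263 + 1592 + 1577 = 6432 mm.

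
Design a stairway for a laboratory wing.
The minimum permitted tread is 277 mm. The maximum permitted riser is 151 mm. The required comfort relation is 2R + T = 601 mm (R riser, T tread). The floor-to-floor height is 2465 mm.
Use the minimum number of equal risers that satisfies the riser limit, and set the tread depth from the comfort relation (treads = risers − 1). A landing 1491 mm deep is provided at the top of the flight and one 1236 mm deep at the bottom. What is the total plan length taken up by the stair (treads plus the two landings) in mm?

⌈2465/151⌉ = 17 risers.
R = 2465 ÷ 17 = 145 mm.
From 2R + T = 601: T = 601 − 290 = 311 mm.
Treads = 17 − 1 = 16; going = 16 × 311 = 4976 mm.
Enclosure = 4976 + 1491 + 1236 = 7703 mm.

7703 mm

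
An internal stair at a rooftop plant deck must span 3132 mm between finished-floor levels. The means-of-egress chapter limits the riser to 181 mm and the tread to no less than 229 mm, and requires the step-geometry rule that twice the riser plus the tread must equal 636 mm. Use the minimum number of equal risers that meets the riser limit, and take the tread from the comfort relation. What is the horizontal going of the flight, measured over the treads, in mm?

4896 mm

At most 181 each: 3132/181 = 17.30, giving 18 risers.
Riser R = 3132 / 18 = 174 mm, within the 181 mm limit.
Tread T = 636 − 2 × 174 = 288 mm (≥ 229 mm).
Going = (18 − 1) × 288 = 4896 mm.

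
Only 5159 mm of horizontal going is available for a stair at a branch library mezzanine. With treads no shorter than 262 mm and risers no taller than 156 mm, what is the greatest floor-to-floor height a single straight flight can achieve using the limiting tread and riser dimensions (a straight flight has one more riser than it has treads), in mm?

3120 mm

Treads that fit: ⌊5159 / 262⌋ = 19.
Risers = treads + 1 = 20.
Maximum height = 20 × 156 = 3120 mm.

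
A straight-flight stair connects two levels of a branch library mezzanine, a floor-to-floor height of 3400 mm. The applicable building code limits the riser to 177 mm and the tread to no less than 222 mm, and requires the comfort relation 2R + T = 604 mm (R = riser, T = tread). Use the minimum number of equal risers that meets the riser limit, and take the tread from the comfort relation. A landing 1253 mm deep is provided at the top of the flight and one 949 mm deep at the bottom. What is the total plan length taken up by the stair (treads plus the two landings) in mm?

3400 / 177 = 19.21, so 20 risers are needed.
R = 3400 ÷ 20 = 170 mm.
Tread T = 604 − 2 × 170 = 264 mm (≥ 222 mm).
20 risers give 19 treads; going = 19 × 264 = 5016 mm.
Enclosure = 5016 + 1253 + 949 = 7218 mm.

7218 mm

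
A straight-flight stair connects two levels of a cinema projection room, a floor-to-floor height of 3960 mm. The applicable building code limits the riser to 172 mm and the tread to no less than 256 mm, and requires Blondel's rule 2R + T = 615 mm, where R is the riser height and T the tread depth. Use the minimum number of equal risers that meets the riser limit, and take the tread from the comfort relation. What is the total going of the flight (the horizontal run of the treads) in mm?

3960 / 172 = 23.023 → round up to 24 risers.
Each riser is 3960/24 = 165 mm (≤ 172 mm).
From 2R + T = 615: T = 615 − 330 = 285 mm.
24 risers give 23 treads; going = 23 × 285 = 6555 mm.

6555 mm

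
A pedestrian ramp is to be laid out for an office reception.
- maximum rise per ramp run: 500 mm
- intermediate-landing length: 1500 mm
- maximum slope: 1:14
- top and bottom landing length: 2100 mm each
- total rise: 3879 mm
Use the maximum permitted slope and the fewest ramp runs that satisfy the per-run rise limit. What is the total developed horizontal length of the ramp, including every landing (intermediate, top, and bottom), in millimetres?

69006 mm

At most 500 each: 3879/500 = 7.76, giving 8 ramp runs. That means 7 intermediate landings.
Ramp run (horizontal) at 1:14: 3879 × 14 = 54306 mm.
Intermediate landings: 7 × 1500 = 10500 mm.
Top and bottom landings: 2 × 2100 = 4200 mm.
Total = 54306 + 10500 + 4200 = 69006 mm.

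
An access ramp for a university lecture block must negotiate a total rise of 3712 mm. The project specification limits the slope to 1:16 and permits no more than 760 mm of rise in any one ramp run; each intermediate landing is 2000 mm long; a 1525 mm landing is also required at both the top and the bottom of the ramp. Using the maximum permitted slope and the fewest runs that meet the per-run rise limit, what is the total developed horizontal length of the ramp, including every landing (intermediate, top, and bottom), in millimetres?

⌈3712/760⌉ = 5 ramp runs. That means 4 intermediate landings.
Ramp run (horizontal) at 1:16: 3712 × 16 = 59392 mm.
Intermediate landings: 4 × 2000 = 8000 mm.
Top and bottom landings: 2 × 1525 = 3050 mm.
Total = 59392 + 8000 + 3050 = 70442 mm.

70442 mm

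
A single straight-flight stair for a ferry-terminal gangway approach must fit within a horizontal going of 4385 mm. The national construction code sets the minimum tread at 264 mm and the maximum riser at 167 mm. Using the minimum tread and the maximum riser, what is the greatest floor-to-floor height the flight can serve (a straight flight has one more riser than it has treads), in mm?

2839 mm

4385 / 264 = 16.61, so 16 treads fit.
Risers = treads + 1 = 17.
Maximum height = 17 × 167 = 2839 mm.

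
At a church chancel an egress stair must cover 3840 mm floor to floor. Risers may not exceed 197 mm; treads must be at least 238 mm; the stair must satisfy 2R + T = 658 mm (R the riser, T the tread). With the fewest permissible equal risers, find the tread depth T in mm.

274 mm

⌈3840/197⌉ = 20 risers.
R = 3840 ÷ 20 = 192 mm.
From 2R + T = 658: T = 658 − 384 = 274 mm.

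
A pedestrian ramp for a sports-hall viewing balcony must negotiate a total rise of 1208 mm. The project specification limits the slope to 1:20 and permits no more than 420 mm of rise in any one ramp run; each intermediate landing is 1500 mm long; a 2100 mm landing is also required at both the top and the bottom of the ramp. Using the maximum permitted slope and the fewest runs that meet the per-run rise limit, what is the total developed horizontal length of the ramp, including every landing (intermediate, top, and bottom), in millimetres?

1208 / 420 = 2.88, so 3 ramp runs are needed. That means 2 intermediate landings.
Horizontal run for 1208 mm of rise at 1:20 is 1208 × 20 = 24160 mm.
Intermediate landings: 2 × 1500 = 3000 mm.
Top and bottom landings: 2 × 2100 = 4200 mm.
Total = 24160 + 3000 + 4200 = 31360 mm.

31360 mm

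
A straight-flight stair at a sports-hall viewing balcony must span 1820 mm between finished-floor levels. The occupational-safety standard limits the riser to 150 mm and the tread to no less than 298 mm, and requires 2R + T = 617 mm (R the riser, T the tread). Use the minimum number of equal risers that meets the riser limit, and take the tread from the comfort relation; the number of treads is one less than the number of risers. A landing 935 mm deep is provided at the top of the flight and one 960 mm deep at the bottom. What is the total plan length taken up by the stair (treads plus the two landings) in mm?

5939 mm

At most 150 each: 1820/150 = 12.13, giving 13 risers.
Riser R = 1820 / 13 = 140 mm, within the 150 mm limit.
T = 617 − 2·140 = 337 mm, which satisfies the 298 mm minimum.
Treads = 13 − 1 = 12; going = 12 × 337 = 4044 mm.
Enclosure = 4044 + 935 + 960 = 5939 mm.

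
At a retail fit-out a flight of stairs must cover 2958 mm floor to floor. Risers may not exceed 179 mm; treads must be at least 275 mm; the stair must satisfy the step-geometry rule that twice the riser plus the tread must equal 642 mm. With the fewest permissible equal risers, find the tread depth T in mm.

At most 179 each: 2958/179 = 16.53, giving 17 risers.
R = 2958 ÷ 17 = 174 mm.
Tread T = 642 − 2 × 174 = 294 mm (≥ 275 mm).

294 mm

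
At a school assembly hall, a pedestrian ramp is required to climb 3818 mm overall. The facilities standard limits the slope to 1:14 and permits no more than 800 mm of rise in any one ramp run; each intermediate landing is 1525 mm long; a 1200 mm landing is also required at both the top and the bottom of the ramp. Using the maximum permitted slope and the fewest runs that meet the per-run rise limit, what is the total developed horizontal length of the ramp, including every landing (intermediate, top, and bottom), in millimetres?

3818 / 800 = 4.77, so 5 ramp runs are needed. That means 4 intermediate landings.
Ramp run (horizontal) at 1:14: 3818 × 14 = 53452 mm.
4 intermediate landings contribute 4 × 1525 = 6100 mm.
Top and bottom landings: 2 × 1200 = 2400 mm.
Total = 53452 + 6100 + 2400 = 61952 mm.

61952 mm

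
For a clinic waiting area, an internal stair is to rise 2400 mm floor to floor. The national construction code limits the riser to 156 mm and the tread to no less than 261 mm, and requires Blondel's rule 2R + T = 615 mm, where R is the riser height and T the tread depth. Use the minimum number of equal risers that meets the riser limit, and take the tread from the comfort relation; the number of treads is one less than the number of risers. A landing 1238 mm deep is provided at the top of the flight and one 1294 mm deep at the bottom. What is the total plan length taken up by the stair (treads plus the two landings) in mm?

7257 mm

2400 / 156 = 15.38, so 16 risers are needed.
R = 2400 ÷ 16 = 150 mm.
From 2R + T = 615: T = 615 − 300 = 315 mm.
Going = (16 − 1) × 315 = 4725 mm.
Add landings: 4725 + 1238 + 1294 = 7257 mm.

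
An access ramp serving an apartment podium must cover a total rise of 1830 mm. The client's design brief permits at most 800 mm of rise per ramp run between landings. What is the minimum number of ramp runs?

⌈1830/800⌉ = 3 ramp runs.

3 runs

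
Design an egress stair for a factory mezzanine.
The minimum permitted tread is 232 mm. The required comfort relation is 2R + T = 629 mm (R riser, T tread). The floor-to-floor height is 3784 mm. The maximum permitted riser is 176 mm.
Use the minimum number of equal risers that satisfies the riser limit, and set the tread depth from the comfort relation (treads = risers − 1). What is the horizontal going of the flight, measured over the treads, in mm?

At most 176 each: 3784/176 = 21.50, giving 22 risers.
Riser R = 3784 / 22 = 172 mm, within the 176 mm limit.
Tread T = 629 − 2 × 172 = 285 mm (≥ 232 mm).
Going = (22 − 1) × 285 = 5985 mm.

5985 mm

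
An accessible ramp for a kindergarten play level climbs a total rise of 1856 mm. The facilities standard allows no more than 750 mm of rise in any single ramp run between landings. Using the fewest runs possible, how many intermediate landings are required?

1856 / 750 = 2.47, so 3 ramp runs are needed.
3 runs are separated by 2 intermediate landings.

2 intermediate landings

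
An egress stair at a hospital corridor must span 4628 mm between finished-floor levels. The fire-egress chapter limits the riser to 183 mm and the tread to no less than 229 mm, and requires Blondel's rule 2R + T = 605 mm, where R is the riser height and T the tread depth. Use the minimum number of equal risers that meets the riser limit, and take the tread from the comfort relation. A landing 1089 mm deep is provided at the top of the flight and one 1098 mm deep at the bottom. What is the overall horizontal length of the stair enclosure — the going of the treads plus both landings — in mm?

⌈4628/183⌉ = 26 risers.
R = 4628 ÷ 26 = 178 mm.
Tread T = 605 − 2 × 178 = 249 mm (≥ 229 mm).
Treads = 26 − 1 = 25; going = 25 × 249 = 6225 mm.
Enclosure = 6225 + 1089 + 1098 = 8412 mm.

8412 mm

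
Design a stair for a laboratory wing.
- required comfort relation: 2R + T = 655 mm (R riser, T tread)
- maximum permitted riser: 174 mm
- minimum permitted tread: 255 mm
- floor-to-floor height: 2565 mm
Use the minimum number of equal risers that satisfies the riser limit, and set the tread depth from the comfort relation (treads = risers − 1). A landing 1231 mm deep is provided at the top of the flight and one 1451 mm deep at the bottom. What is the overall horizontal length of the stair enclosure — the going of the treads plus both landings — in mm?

At most 174 each: 2565/174 = 14.74, giving 15 risers.
R = 2565 ÷ 15 = 171 mm.
From 2R + T = 655: T = 655 − 342 = 313 mm.
15 risers give 14 treads; going = 14 × 313 = 4382 mm.
Enclosure = 4382 + 1231 + 1451 = 7064 mm.

7064 mm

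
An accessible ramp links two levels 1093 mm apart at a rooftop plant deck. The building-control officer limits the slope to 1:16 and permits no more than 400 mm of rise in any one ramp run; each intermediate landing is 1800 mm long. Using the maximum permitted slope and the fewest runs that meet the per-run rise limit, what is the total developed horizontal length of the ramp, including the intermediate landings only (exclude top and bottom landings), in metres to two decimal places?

1093 / 400 = 2.732 → round up to 3 ramp runs. That means 2 intermediate landings.
Ramp run (horizontal) at 1:16: 1093 × 16 = 17488 mm.
Intermediate landings: 2 × 1800 = 3600 mm.
Developed length = 17488 + 3600 = 21088 mm.
= 21.09 m.

21.09 m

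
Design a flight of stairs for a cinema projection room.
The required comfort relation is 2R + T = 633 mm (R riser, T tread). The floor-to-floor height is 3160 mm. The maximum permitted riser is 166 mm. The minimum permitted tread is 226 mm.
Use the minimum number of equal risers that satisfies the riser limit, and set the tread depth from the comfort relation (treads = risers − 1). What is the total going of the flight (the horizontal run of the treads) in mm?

⌈3160/166⌉ = 20 risers.
Each riser is 3160/20 = 158 mm (≤ 166 mm).
From 2R + T = 633: T = 633 − 316 = 317 mm.
Treads = 20 − 1 = 19; going = 19 × 317 = 6023 mm.

6023 mm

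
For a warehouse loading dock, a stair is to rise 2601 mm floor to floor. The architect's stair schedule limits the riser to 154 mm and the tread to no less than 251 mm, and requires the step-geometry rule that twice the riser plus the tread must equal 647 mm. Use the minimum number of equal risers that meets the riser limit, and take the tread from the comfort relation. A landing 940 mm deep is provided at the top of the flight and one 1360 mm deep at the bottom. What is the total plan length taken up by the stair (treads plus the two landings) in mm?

7756 mm

2601 / 154 = 16.890 → round up to 17 risers.
Riser R = 2601 / 17 = 153 mm, within the 154 mm limit.
Tread T = 647 − 2 × 153 = 341 mm (≥ 251 mm).
Going = (17 − 1) × 341 = 5456 mm.
Enclosure = 5456 + 940 + 1360 = 7756 mm.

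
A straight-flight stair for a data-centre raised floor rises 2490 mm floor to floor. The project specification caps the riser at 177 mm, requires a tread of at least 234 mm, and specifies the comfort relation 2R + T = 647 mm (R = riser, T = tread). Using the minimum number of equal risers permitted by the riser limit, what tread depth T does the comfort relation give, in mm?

2490 / 177 = 14.07, so 15 risers are needed.
R = 2490 ÷ 15 = 166 mm.
From 2R + T = 647: T = 647 − 332 = 315 mm.

315 mm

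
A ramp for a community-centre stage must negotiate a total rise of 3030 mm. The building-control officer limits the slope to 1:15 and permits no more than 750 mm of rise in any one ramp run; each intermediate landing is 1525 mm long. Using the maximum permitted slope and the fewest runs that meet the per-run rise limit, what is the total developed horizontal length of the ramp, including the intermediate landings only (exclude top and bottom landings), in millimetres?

3030 / 750 = 4.040 → round up to 5 ramp runs. That means 4 intermediate landings.
Ramp run (horizontal) at 1:15: 3030 × 15 = 45450 mm.
4 intermediate landings contribute 4 × 1525 = 6100 mm.
Total developed length = 45450 + 6100 = 51550 mm.

51550 mm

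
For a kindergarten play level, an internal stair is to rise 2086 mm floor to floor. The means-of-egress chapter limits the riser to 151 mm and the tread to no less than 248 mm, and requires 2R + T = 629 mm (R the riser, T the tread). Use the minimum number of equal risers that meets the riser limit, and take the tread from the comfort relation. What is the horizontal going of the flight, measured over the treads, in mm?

At most 151 each: 2086/151 = 13.81, giving 14 risers.
Each riser is 2086/14 = 149 mm (≤ 151 mm).
T = 629 − 2·149 = 331 mm, which satisfies the 248 mm minimum.
14 risers give 13 treads; going = 13 × 331 = 4303 mm.

4303 mm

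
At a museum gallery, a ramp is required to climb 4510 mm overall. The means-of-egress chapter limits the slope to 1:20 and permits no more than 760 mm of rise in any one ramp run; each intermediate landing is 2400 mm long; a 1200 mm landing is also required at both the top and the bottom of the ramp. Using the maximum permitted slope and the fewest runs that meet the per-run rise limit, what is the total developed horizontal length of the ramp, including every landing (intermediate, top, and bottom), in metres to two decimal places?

104.60 m

4510 / 760 = 5.93, so 6 ramp runs are needed. That means 5 intermediate landings.
Ramp run (horizontal) at 1:20: 4510 × 20 = 90200 mm.
5 intermediate landings contribute 5 × 2400 = 12000 mm.
Top and bottom landings: 2 × 1200 = 2400 mm.
Total = 90200 + 12000 + 2400 = 104600 mm.
= 104.60 m.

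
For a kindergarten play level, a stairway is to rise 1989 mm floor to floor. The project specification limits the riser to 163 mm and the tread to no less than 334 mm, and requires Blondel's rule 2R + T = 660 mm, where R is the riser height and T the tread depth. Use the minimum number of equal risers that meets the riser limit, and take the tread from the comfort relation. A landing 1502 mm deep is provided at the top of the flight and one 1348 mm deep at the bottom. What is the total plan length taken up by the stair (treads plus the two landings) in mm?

7098 mm

⌈1989/163⌉ = 13 risers.
Each riser is 1989/13 = 153 mm (≤ 163 mm).
T = 660 − 2·153 = 354 mm, which satisfies the 334 mm minimum.
Going = (13 − 1) × 354 = 4248 mm.
Add landings: 4248 + 1502 + 1348 = 7098 mm.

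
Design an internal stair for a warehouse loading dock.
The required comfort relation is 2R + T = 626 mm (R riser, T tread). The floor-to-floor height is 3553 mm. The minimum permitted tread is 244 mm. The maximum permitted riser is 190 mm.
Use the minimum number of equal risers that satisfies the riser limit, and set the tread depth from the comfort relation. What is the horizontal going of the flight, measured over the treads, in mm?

4536 mm

At most 190 each: 3553/190 = 18.70, giving 19 risers.
R = 3553 ÷ 19 = 187 mm.
From 2R + T = 626: T = 626 − 374 = 252 mm.
Treads = 19 − 1 = 18; going = 18 × 252 = 4536 mm.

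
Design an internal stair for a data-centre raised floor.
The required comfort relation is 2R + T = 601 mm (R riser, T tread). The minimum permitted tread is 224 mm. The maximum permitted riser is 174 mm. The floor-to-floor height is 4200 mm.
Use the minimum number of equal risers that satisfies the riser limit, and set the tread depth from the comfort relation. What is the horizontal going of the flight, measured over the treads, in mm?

6360 mm

At most 174 each: 4200/174 = 24.14, giving 25 risers.
R = 4200 ÷ 25 = 168 mm.
T = 601 − 2·168 = 265 mm, which satisfies the 224 mm minimum.
Going = (25 − 1) × 265 = 6360 mm.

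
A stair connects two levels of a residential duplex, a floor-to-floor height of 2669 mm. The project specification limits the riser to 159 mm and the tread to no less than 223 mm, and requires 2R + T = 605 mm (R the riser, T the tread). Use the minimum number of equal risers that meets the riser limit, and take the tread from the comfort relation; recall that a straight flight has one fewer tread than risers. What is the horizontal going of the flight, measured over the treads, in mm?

4656 mm

At most 159 each: 2669/159 = 16.79, giving 17 risers.
Riser R = 2669 / 17 = 157 mm, within the 159 mm limit.
T = 605 − 2·157 = 291 mm, which satisfies the 223 mm minimum.
Treads = 17 − 1 = 16; going = 16 × 291 = 4656 mm.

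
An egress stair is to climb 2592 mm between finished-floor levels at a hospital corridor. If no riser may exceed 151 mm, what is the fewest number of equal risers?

18 risers

At most 151 each: 2592/151 = 17.17, giving 18 risers.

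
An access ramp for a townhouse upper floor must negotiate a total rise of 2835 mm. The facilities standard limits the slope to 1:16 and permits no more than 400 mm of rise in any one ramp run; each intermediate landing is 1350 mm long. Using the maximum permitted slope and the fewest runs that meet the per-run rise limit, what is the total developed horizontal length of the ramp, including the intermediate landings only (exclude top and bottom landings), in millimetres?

54810 mm

2835 / 400 = 7.088 → round up to 8 ramp runs. That means 7 intermediate landings.
Horizontal run for 2835 mm of rise at 1:16 is 2835 × 16 = 45360 mm.
Intermediate landings: 7 × 1350 = 9450 mm.
Total developed length = 45360 + 9450 = 54810 mm.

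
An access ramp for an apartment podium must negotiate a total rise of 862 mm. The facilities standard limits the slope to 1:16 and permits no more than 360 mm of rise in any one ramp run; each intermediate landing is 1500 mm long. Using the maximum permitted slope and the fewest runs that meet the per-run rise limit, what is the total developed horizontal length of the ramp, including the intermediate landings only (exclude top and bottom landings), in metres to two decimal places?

⌈862/360⌉ = 3 ramp runs. That means 2 intermediate landings.
Ramp run (horizontal) at 1:16: 862 × 16 = 13792 mm.
Intermediate landings: 2 × 1500 = 3000 mm.
Total developed length = 13792 + 3000 = 16792 mm.
= 16.79 m.

16.79 m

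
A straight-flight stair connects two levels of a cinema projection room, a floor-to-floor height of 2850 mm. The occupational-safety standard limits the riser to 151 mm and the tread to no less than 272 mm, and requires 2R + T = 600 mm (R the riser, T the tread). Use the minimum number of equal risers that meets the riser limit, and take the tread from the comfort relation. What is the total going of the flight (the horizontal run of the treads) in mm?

⌈2850/151⌉ = 19 risers.
Each riser is 2850/19 = 150 mm (≤ 151 mm).
From 2R + T = 600: T = 600 − 300 = 300 mm.
Treads = 19 − 1 = 18; going = 18 × 300 = 5400 mm.

5400 mm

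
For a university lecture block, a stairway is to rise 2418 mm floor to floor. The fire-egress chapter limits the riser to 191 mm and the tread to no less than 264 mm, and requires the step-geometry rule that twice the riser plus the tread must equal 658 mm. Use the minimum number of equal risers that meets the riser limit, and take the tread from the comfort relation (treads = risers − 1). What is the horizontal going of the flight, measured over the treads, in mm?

3432 mm

⌈2418/191⌉ = 13 risers.
R = 2418 ÷ 13 = 186 mm.
From 2R + T = 658: T = 658 − 372 = 286 mm.
Treads = 13 − 1 = 12; going = 12 × 286 = 3432 mm.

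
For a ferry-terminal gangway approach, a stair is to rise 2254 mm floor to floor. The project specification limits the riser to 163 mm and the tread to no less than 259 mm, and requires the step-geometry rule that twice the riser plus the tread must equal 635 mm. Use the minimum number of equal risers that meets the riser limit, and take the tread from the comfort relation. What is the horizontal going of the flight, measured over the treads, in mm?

4069 mm

2254 / 163 = 13.828 → round up to 14 risers.
Riser R = 2254 / 14 = 161 mm, within the 163 mm limit.
From 2R + T = 635: T = 635 − 322 = 313 mm.
Treads = 14 − 1 = 13; going = 13 × 313 = 4069 mm.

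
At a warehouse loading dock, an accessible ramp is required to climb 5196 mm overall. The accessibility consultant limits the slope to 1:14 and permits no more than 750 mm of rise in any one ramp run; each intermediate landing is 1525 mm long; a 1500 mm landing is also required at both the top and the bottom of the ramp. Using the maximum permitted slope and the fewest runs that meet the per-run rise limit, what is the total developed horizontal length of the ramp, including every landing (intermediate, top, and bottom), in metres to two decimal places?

At most 750 each: 5196/750 = 6.93, giving 7 ramp runs. That means 6 intermediate landings.
Ramp run (horizontal) at 1:14: 5196 × 14 = 72744 mm.
Intermediate landings: 6 × 1525 = 9150 mm.
Top and bottom landings: 2 × 1500 = 3000 mm.
Total = 72744 + 9150 + 3000 = 84894 mm.
= 84.89 m.

84.89 m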